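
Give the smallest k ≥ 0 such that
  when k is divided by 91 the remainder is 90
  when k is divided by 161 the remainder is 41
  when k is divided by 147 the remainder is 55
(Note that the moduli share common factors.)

17107

gcd(91, 161) = 7 and 7 | (41 − 90), so the pair is consistent; merging gives k ≡ 363 (mod 2093), where 2093 = lcm(91, 161).
gcd(2093, 147) = 7 and 7 | (55 − 363), so the pair is consistent; merging gives k ≡ 17107 (mod 43953), where 43953 = lcm(2093, 147).
The solution is unique modulo lcm(91, 161, 147) = 43953.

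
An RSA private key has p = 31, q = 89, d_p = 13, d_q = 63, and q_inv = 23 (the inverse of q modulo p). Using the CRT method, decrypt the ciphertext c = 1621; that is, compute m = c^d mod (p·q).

m₁ = c^(d_p) mod p: c ≡ 9 (mod 31), and 9^13 mod 31 = 18.
m₂ = c^(d_q) mod q: c ≡ 19 (mod 89), and 19^63 mod 89 = 65.
h = q_inv·(m₁ − m₂) mod p = 23·(18 − 65) mod 31 = 4.
m = m₂ + h·q = 65 + 4·89 = 421.

421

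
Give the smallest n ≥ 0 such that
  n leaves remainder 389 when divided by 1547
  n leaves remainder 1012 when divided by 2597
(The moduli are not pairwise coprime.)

416532

gcd(1547, 2597) = 7 and 7 | (1012 − 389), so the pair is consistent; merging gives n ≡ 416532 (mod 573937), where 573937 = lcm(1547, 2597).
The solution is unique modulo lcm(1547, 2597) = 573937.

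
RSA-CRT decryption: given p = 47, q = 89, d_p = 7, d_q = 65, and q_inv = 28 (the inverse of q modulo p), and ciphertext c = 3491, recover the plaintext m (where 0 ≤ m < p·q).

1731

m₁ = c^(d_p) mod p: c ≡ 13 (mod 47), and 13^7 mod 47 = 39.
m₂ = c^(d_q) mod q: c ≡ 20 (mod 89), and 20^65 mod 89 = 40.
h = q_inv·(m₁ − m₂) mod p = 28·(39 − 40) mod 47 = 19.
m = m₂ + h·q = 40 + 19·89 = 1731.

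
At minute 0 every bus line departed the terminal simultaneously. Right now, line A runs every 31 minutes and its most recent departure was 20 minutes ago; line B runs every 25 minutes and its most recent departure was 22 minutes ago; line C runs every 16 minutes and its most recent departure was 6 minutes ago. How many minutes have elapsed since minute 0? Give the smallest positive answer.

4422

From t ≡ 20 (mod 31) write t = 20 + 31s. Substituting into t ≡ 22 (mod 25) gives 31s ≡ 2 (mod 25), and since 6⁻¹ ≡ 21 (mod 25), s ≡ 17. Hence t ≡ 20 + 31·17 = 547 (mod 775).
From t ≡ 547 (mod 775) write t = 547 + 775s. Substituting into t ≡ 6 (mod 16) gives 775s ≡ 3 (mod 16), and since 7⁻¹ ≡ 7 (mod 16), s ≡ 5. Hence t ≡ 547 + 775·5 = 4422 (mod 12400).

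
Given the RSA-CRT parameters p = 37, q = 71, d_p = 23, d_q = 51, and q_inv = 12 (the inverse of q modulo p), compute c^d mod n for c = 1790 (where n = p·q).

m₁ = c^(d_p) mod p: c ≡ 14 (mod 37), and 14^23 mod 37 = 8.
m₂ = c^(d_q) mod q: c ≡ 15 (mod 71), and 15^51 mod 71 = 16.
h = q_inv·(m₁ − m₂) mod p = 12·(8 − 16) mod 37 = 15.
m = m₂ + h·q = 16 + 15·71 = 1081.

1081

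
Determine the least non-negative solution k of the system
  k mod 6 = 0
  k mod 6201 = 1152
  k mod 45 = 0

Combine the congruences pairwise.
gcd(6, 6201) = 3 and 3 | (1152 − 0), so the pair is consistent; merging gives k ≡ 1152 (mod 12402), where 12402 = lcm(6, 6201).
gcd(12402, 45) = 9 and 9 | (0 − 1152), so the pair is consistent; merging gives k ≡ 50760 (mod 62010), where 62010 = lcm(12402, 45).
The solution is unique modulo lcm(6, 6201, 45) = 62010.

50760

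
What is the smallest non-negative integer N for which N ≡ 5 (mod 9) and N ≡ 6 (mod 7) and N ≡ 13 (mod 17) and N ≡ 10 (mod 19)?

The moduli are pairwise coprime; M = 9·7·17·19 = 20349.
M/9 = 2261; 2261 ≡ 2 (mod 9); 2·5 ≡ 1, so inverse 5.
M/7 = 2907; 2907 ≡ 2 (mod 7); 2·4 ≡ 1, so inverse 4.
M/17 = 1197; 1197 ≡ 7 (mod 17); 7·5 ≡ 1, so inverse 5.
M/19 = 1071; 1071 ≡ 7 (mod 19); 7·11 ≡ 1, so inverse 11.
N ≡ 5·2261·5 + 6·2907·4 + 13·1197·5 + 10·1071·11 = 321908.
321908 mod 20349 = 16673.

16673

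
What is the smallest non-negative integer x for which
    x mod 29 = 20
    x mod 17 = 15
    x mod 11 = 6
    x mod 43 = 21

From x ≡ 20 (mod 29) write x = 20 + 29t. Substituting into x ≡ 15 (mod 17) gives 29t ≡ 12 (mod 17), and since 12⁻¹ ≡ 10 (mod 17), t ≡ 1. Hence x ≡ 20 + 29·1 = 49 (mod 493).
From x ≡ 49 (mod 493) write x = 49 + 493t. Substituting into x ≡ 6 (mod 11) gives 493t ≡ 1 (mod 11), and since 9⁻¹ ≡ 5 (mod 11), t ≡ 5. Hence x ≡ 49 + 493·5 = 2514 (mod 5423).
From x ≡ 2514 (mod 5423) write x = 2514 + 5423t. Substituting into x ≡ 21 (mod 43) gives 5423t ≡ 1 (mod 43), and since 5⁻¹ ≡ 26 (mod 43), t ≡ 26. Hence x ≡ 2514 + 5423·26 = 143512 (mod 233189).

143512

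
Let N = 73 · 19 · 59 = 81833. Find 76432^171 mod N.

3286

Mod 73: 76432 ≡ 1; by Fermat, exponent reduces to 171 mod 72 = 27; 1^27 ≡ 1 (mod 73).
Mod 19: 76432 ≡ 14; by Fermat, exponent reduces to 171 mod 18 = 9; 14^9 ≡ 18 (mod 19).
Mod 59: 76432 ≡ 27; by Fermat, exponent reduces to 171 mod 58 = 55; 27^55 ≡ 41 (mod 59).
Combine by CRT: x ≡ 1 (mod 73), x ≡ 18 (mod 19), x ≡ 41 (mod 59) ⇒ x ≡ 3286 (mod 81833).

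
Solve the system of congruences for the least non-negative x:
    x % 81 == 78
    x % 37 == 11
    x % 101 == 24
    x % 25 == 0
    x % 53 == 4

250783125

The moduli are pairwise coprime; N = 81·37·101·25·53 = 401073525.
N/81 = 4951525; 4951525 ≡ 76 (mod 81); 76·16 ≡ 1, so inverse 16.
N/37 = 10839825; 10839825 ≡ 9 (mod 37); 9·33 ≡ 1, so inverse 33.
N/101 = 3971025; 3971025 ≡ 8 (mod 101); 8·38 ≡ 1, so inverse 38.
N/25 = 16042941; 16042941 ≡ 16 (mod 25); 16·11 ≡ 1, so inverse 11.
N/53 = 7567425; 7567425 ≡ 32 (mod 53); 32·5 ≡ 1, so inverse 5.
x ≡ 78·4951525·16 + 11·10839825·33 + 24·3971025·38 + 0·16042941·11 + 4·7567425·5 = 13887282975.
13887282975 mod 401073525 = 250783125.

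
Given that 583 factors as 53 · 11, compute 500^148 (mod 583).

213

Mod 53: 500 ≡ 23; by Fermat, exponent reduces to 148 mod 52 = 44; 23^44 ≡ 1 (mod 53).
Mod 11: 500 ≡ 5; by Fermat, exponent reduces to 148 mod 10 = 8; 5^8 ≡ 4 (mod 11).
Combine by CRT: x ≡ 1 (mod 53), x ≡ 4 (mod 11) ⇒ x ≡ 213 (mod 583).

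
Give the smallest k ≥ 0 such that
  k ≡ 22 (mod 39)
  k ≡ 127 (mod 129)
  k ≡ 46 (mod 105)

Combine the congruences pairwise.
gcd(39, 129) = 3 and 3 | (127 − 22), so the pair is consistent; merging gives k ≡ 256 (mod 1677), where 1677 = lcm(39, 129).
gcd(1677, 105) = 3 and 3 | (46 − 256), so the pair is consistent; merging gives k ≡ 256 (mod 58695), where 58695 = lcm(1677, 105).
The solution is unique modulo lcm(39, 129, 105) = 58695.

256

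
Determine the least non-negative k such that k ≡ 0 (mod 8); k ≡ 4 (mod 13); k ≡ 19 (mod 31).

2344

From k ≡ 0 (mod 8) write k = 0 + 8t. Substituting into k ≡ 4 (mod 13) gives 8t ≡ 4 (mod 13), and since 8⁻¹ ≡ 5 (mod 13), t ≡ 7. Hence k ≡ 0 + 8·7 = 56 (mod 104).
From k ≡ 56 (mod 104) write k = 56 + 104t. Substituting into k ≡ 19 (mod 31) gives 104t ≡ 25 (mod 31), and since 11⁻¹ ≡ 17 (mod 31), t ≡ 22. Hence k ≡ 56 + 104·22 = 2344 (mod 3224).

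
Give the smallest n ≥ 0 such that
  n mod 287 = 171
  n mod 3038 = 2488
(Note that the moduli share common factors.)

17678

gcd(287, 3038) = 7 and 7 | (2488 − 171), so the pair is consistent; merging gives n ≡ 17678 (mod 124558), where 124558 = lcm(287, 3038).
The solution is unique modulo lcm(287, 3038) = 124558.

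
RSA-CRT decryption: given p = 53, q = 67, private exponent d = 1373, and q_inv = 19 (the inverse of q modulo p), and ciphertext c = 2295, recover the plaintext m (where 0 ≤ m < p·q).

3540

d_p = d mod (p−1) = 1373 mod 52 = 21; d_q = d mod (q−1) = 53.
m₁ = c^(d_p) mod p: c ≡ 16 (mod 53), and 16^21 mod 53 = 42.
m₂ = c^(d_q) mod q: c ≡ 17 (mod 67), and 17^53 mod 67 = 56.
h = q_inv·(m₁ − m₂) mod p = 19·(42 − 56) mod 53 = 52.
m = m₂ + h·q = 56 + 52·67 = 3540.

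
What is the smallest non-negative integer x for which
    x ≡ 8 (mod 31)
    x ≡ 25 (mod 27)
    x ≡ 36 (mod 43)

From x ≡ 8 (mod 31) write x = 8 + 31t. Substituting into x ≡ 25 (mod 27) gives 31t ≡ 17 (mod 27), and since 4⁻¹ ≡ 7 (mod 27), t ≡ 11. Hence x ≡ 8 + 31·11 = 349 (mod 837).
From x ≡ 349 (mod 837) write x = 349 + 837t. Substituting into x ≡ 36 (mod 43) gives 837t ≡ 31 (mod 43), and since 20⁻¹ ≡ 28 (mod 43), t ≡ 8. Hence x ≡ 349 + 837·8 = 7045 (mod 35991).

7045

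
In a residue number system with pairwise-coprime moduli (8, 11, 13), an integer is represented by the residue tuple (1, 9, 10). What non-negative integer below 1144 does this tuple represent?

361

The moduli are pairwise coprime; N = 8·11·13 = 1144.
N/8 = 143; 143 ≡ 7 (mod 8); 7·7 ≡ 1, so inverse 7.
N/11 = 104; 104 ≡ 5 (mod 11); 5·9 ≡ 1, so inverse 9.
N/13 = 88; 88 ≡ 10 (mod 13); 10·4 ≡ 1, so inverse 4.
x ≡ 1·143·7 + 9·104·9 + 10·88·4 = 12945.
12945 mod 1144 = 361.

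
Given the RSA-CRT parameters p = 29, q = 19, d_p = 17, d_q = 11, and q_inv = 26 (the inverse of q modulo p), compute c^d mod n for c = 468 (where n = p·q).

122

m₁ = c^(d_p) mod p: c ≡ 4 (mod 29), and 4^17 mod 29 = 6.
m₂ = c^(d_q) mod q: c ≡ 12 (mod 19), and 12^11 mod 19 = 8.
h = q_inv·(m₁ − m₂) mod p = 26·(6 − 8) mod 29 = 6.
m = m₂ + h·q = 8 + 6·19 = 122.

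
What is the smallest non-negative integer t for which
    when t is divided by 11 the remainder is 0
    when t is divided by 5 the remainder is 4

44

Combine the congruences pairwise.
From t ≡ 0 (mod 11) write t = 0 + 11s. Substituting into t ≡ 4 (mod 5) gives 11s ≡ 4 (mod 5), and since 1⁻¹ ≡ 1 (mod 5), s ≡ 4. Hence t ≡ 0 + 11·4 = 44 (mod 55).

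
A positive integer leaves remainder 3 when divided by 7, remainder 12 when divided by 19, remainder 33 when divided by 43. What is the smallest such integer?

2957

The moduli are pairwise coprime; M = 7·19·43 = 5719.
M/7 = 817; 817 ≡ 5 (mod 7); 5·3 ≡ 1, so inverse 3.
M/19 = 301; 301 ≡ 16 (mod 19); 16·6 ≡ 1, so inverse 6.
M/43 = 133; 133 ≡ 4 (mod 43); 4·11 ≡ 1, so inverse 11.
n ≡ 3·817·3 + 12·301·6 + 33·133·11 = 77304.
77304 mod 5719 = 2957.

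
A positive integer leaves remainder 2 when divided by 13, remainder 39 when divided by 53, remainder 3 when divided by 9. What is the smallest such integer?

2901

From t ≡ 2 (mod 13) write t = 2 + 13s. Substituting into t ≡ 39 (mod 53) gives 13s ≡ 37 (mod 53), and since 13⁻¹ ≡ 49 (mod 53), s ≡ 11. Hence t ≡ 2 + 13·11 = 145 (mod 689).
From t ≡ 145 (mod 689) write t = 145 + 689s. Substituting into t ≡ 3 (mod 9) gives 689s ≡ 2 (mod 9), and since 5⁻¹ ≡ 2 (mod 9), s ≡ 4. Hence t ≡ 145 + 689·4 = 2901 (mod 6201).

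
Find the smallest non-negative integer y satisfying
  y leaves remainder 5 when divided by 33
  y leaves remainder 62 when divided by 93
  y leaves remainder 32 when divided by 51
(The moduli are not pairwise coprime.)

2480

Combine the congruences pairwise.
gcd(33, 93) = 3 and 3 | (62 − 5), so the pair is consistent; merging gives y ≡ 434 (mod 1023), where 1023 = lcm(33, 93).
gcd(1023, 51) = 3 and 3 | (32 − 434), so the pair is consistent; merging gives y ≡ 2480 (mod 17391), where 17391 = lcm(1023, 51).
The solution is unique modulo lcm(33, 93, 51) = 17391.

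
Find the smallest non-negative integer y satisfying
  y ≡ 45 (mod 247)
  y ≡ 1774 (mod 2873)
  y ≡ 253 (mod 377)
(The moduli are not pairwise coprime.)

274709

gcd(247, 2873) = 13 and 13 | (1774 − 45), so the pair is consistent; merging gives y ≡ 1774 (mod 54587), where 54587 = lcm(247, 2873).
gcd(54587, 377) = 13 and 13 | (253 − 1774), so the pair is consistent; merging gives y ≡ 274709 (mod 1583023), where 1583023 = lcm(54587, 377).
The solution is unique modulo lcm(247, 2873, 377) = 1583023.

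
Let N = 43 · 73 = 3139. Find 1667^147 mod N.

2579

Mod 43: 1667 ≡ 33; by Fermat, exponent reduces to 147 mod 42 = 21; 33^21 ≡ 42 (mod 43).
Mod 73: 1667 ≡ 61; by Fermat, exponent reduces to 147 mod 72 = 3; 61^3 ≡ 24 (mod 73).
Combine by CRT: x ≡ 42 (mod 43), x ≡ 24 (mod 73) ⇒ x ≡ 2579 (mod 3139).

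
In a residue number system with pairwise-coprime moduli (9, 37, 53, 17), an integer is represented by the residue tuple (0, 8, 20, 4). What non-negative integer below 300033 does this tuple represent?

23022

From x ≡ 0 (mod 9) write x = 0 + 9t. Substituting into x ≡ 8 (mod 37) gives 9t ≡ 8 (mod 37), and since 9⁻¹ ≡ 33 (mod 37), t ≡ 5. Hence x ≡ 0 + 9·5 = 45 (mod 333).
From x ≡ 45 (mod 333) write x = 45 + 333t. Substituting into x ≡ 20 (mod 53) gives 333t ≡ 28 (mod 53), and since 15⁻¹ ≡ 46 (mod 53), t ≡ 16. Hence x ≡ 45 + 333·16 = 5373 (mod 17649).
From x ≡ 5373 (mod 17649) write x = 5373 + 17649t. Substituting into x ≡ 4 (mod 17) gives 17649t ≡ 3 (mod 17), and since 3⁻¹ ≡ 6 (mod 17), t ≡ 1. Hence x ≡ 5373 + 17649·1 = 23022 (mod 300033).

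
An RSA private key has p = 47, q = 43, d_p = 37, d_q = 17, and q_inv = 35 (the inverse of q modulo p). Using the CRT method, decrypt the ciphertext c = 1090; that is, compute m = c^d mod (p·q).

m₁ = c^(d_p) mod p: c ≡ 9 (mod 47), and 9^37 mod 47 = 8.
m₂ = c^(d_q) mod q: c ≡ 15 (mod 43), and 15^17 mod 43 = 40.
h = q_inv·(m₁ − m₂) mod p = 35·(8 − 40) mod 47 = 8.
m = m₂ + h·q = 40 + 8·43 = 384.

384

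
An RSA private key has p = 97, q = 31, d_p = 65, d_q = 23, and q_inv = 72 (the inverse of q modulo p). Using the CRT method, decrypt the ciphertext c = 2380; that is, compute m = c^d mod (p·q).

52

m₁ = c^(d_p) mod p: c ≡ 52 (mod 97), and 52^65 mod 97 = 52.
m₂ = c^(d_q) mod q: c ≡ 24 (mod 31), and 24^23 mod 31 = 21.
h = q_inv·(m₁ − m₂) mod p = 72·(52 − 21) mod 97 = 1.
m = m₂ + h·q = 21 + 1·31 = 52.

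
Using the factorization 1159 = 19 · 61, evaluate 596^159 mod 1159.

Mod 19: 596 ≡ 7; by Fermat, exponent reduces to 159 mod 18 = 15; 7^15 ≡ 1 (mod 19).
Mod 61: 596 ≡ 47; by Fermat, exponent reduces to 159 mod 60 = 39; 47^39 ≡ 1 (mod 61).
Combine by CRT: x ≡ 1 (mod 19), x ≡ 1 (mod 61) ⇒ x ≡ 1 (mod 1159).

1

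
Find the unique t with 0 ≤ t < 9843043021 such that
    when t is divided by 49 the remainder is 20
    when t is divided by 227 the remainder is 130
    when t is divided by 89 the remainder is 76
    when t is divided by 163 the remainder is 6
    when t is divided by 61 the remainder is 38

The moduli are pairwise coprime; N = 49·227·89·163·61 = 9843043021.
N/49 = 200878429; 200878429 ≡ 38 (mod 49); 38·40 ≡ 1, so inverse 40.
N/227 = 43361423; 43361423 ≡ 110 (mod 227); 110·97 ≡ 1, so inverse 97.
N/89 = 110595989; 110595989 ≡ 50 (mod 89); 50·73 ≡ 1, so inverse 73.
N/163 = 60386767; 60386767 ≡ 157 (mod 163); 157·27 ≡ 1, so inverse 27.
N/61 = 161361361; 161361361 ≡ 13 (mod 61); 13·47 ≡ 1, so inverse 47.
t ≡ 20·200878429·40 + 130·43361423·97 + 76·110595989·73 + 6·60386767·27 + 38·161361361·47 = 1619050881202.
1619050881202 mod 9843043021 = 4791825758.

4791825758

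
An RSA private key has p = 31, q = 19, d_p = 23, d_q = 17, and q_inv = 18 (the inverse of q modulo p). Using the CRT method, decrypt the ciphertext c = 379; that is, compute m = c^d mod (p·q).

227

m₁ = c^(d_p) mod p: c ≡ 7 (mod 31), and 7^23 mod 31 = 10.
m₂ = c^(d_q) mod q: c ≡ 18 (mod 19), and 18^17 mod 19 = 18.
h = q_inv·(m₁ − m₂) mod p = 18·(10 − 18) mod 31 = 11.
m = m₂ + h·q = 18 + 11·19 = 227.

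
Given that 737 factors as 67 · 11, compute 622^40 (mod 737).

Mod 67: 622 ≡ 19; 19^40 ≡ 16 (mod 67).
Mod 11: 622 ≡ 6; since 10 | 40, by Fermat 6^40 ≡ 1 (mod 11).
Combine by CRT: x ≡ 16 (mod 67), x ≡ 1 (mod 11) ⇒ x ≡ 485 (mod 737).

485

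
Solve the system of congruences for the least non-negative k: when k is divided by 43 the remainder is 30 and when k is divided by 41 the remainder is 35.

From k ≡ 30 (mod 43) write k = 30 + 43t. Substituting into k ≡ 35 (mod 41) gives 43t ≡ 5 (mod 41), and since 2⁻¹ ≡ 21 (mod 41), t ≡ 23. Hence k ≡ 30 + 43·23 = 1019 (mod 1763).

1019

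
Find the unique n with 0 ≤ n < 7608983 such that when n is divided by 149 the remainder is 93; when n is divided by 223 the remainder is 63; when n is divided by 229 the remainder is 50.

5303003

From n ≡ 93 (mod 149) write n = 93 + 149t. Substituting into n ≡ 63 (mod 223) gives 149t ≡ 193 (mod 223), and since 149⁻¹ ≡ 3 (mod 223), t ≡ 133. Hence n ≡ 93 + 149·133 = 19910 (mod 33227).
From n ≡ 19910 (mod 33227) write n = 19910 + 33227t. Substituting into n ≡ 50 (mod 229) gives 33227t ≡ 63 (mod 229), and since 22⁻¹ ≡ 177 (mod 229), t ≡ 159. Hence n ≡ 19910 + 33227·159 = 5303003 (mod 7608983).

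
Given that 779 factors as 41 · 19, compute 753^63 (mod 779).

Mod 41: 753 ≡ 15; by Fermat, exponent reduces to 63 mod 40 = 23; 15^23 ≡ 28 (mod 41).
Mod 19: 753 ≡ 12; by Fermat, exponent reduces to 63 mod 18 = 9; 12^9 ≡ 18 (mod 19).
Combine by CRT: x ≡ 28 (mod 41), x ≡ 18 (mod 19) ⇒ x ≡ 151 (mod 779).

151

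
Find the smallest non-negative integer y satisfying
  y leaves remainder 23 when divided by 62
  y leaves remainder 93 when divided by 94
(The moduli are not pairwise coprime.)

2255

Combine the congruences pairwise.
gcd(62, 94) = 2 and 2 | (93 − 23), so the pair is consistent; merging gives y ≡ 2255 (mod 2914), where 2914 = lcm(62, 94).
The solution is unique modulo lcm(62, 94) = 2914.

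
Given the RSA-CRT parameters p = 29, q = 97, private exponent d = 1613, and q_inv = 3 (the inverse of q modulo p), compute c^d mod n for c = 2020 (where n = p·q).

d_p = d mod (p−1) = 1613 mod 28 = 17; d_q = d mod (q−1) = 77.
m₁ = c^(d_p) mod p: c ≡ 19 (mod 29), and 19^17 mod 29 = 14.
m₂ = c^(d_q) mod q: c ≡ 80 (mod 97), and 80^77 mod 97 = 41.
h = q_inv·(m₁ − m₂) mod p = 3·(14 − 41) mod 29 = 6.
m = m₂ + h·q = 41 + 6·97 = 623.

623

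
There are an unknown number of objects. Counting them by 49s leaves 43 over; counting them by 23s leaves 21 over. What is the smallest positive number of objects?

From N ≡ 43 (mod 49) write N = 43 + 49t. Substituting into N ≡ 21 (mod 23) gives 49t ≡ 1 (mod 23), and since 3⁻¹ ≡ 8 (mod 23), t ≡ 8. Hence N ≡ 43 + 49·8 = 435 (mod 1127).

435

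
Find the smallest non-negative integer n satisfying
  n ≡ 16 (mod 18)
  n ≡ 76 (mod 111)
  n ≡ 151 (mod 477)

gcd(18, 111) = 3 and 3 | (76 − 16), so the pair is consistent; merging gives n ≡ 520 (mod 666), where 666 = lcm(18, 111).
gcd(666, 477) = 9 and 9 | (151 − 520), so the pair is consistent; merging gives n ≡ 31156 (mod 35298), where 35298 = lcm(666, 477).
The solution is unique modulo lcm(18, 111, 477) = 35298.

31156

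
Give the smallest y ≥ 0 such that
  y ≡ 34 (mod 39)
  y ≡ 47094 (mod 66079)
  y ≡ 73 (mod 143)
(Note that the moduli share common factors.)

906121

Combine the congruences pairwise.
gcd(39, 66079) = 13 and 13 | (47094 − 34), so the pair is consistent; merging gives y ≡ 113173 (mod 198237), where 198237 = lcm(39, 66079).
gcd(198237, 143) = 13 and 13 | (73 − 113173), so the pair is consistent; merging gives y ≡ 906121 (mod 2180607), where 2180607 = lcm(198237, 143).
The solution is unique modulo lcm(39, 66079, 143) = 2180607.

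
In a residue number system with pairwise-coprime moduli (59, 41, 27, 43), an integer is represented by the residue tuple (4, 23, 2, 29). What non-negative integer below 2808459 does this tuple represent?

1771715

The moduli are pairwise coprime; N = 59·41·27·43 = 2808459.
N/59 = 47601; 47601 ≡ 47 (mod 59); 47·54 ≡ 1, so inverse 54.
N/41 = 68499; 68499 ≡ 29 (mod 41); 29·17 ≡ 1, so inverse 17.
N/27 = 104017; 104017 ≡ 13 (mod 27); 13·25 ≡ 1, so inverse 25.
N/43 = 65313; 65313 ≡ 39 (mod 43); 39·32 ≡ 1, so inverse 32.
x ≡ 4·47601·54 + 23·68499·17 + 2·104017·25 + 29·65313·32 = 102876239.
102876239 mod 2808459 = 1771715.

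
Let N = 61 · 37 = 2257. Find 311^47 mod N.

Mod 61: 311 ≡ 6; 6^47 ≡ 30 (mod 61).
Mod 37: 311 ≡ 15; by Fermat, exponent reduces to 47 mod 36 = 11; 15^11 ≡ 19 (mod 37).
Combine by CRT: x ≡ 30 (mod 61), x ≡ 19 (mod 37) ⇒ x ≡ 2165 (mod 2257).

2165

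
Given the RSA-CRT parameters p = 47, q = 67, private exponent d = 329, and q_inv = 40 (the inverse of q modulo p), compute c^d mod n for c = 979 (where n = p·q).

d_p = d mod (p−1) = 329 mod 46 = 7; d_q = d mod (q−1) = 65.
m₁ = c^(d_p) mod p: c ≡ 39 (mod 47), and 39^7 mod 47 = 35.
m₂ = c^(d_q) mod q: c ≡ 41 (mod 67), and 41^65 mod 67 = 18.
h = q_inv·(m₁ − m₂) mod p = 40·(35 − 18) mod 47 = 22.
m = m₂ + h·q = 18 + 22·67 = 1492.

1492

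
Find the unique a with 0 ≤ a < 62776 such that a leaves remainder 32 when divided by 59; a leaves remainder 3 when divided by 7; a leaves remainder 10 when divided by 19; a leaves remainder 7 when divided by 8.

35255

The moduli are pairwise coprime; N = 59·7·19·8 = 62776.
N/59 = 1064; 1064 ≡ 2 (mod 59); 2·30 ≡ 1, so inverse 30.
N/7 = 8968; 8968 ≡ 1 (mod 7), inverse 1.
N/19 = 3304; 3304 ≡ 17 (mod 19); 17·9 ≡ 1, so inverse 9.
N/8 = 7847; 7847 ≡ 7 (mod 8); 7·7 ≡ 1, so inverse 7.
a ≡ 32·1064·30 + 3·8968·1 + 10·3304·9 + 7·7847·7 = 1730207.
1730207 mod 62776 = 35255.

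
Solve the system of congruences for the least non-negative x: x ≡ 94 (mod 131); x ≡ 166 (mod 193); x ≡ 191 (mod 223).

From x ≡ 94 (mod 131) write x = 94 + 131t. Substituting into x ≡ 166 (mod 193) gives 131t ≡ 72 (mod 193), and since 131⁻¹ ≡ 28 (mod 193), t ≡ 86. Hence x ≡ 94 + 131·86 = 11360 (mod 25283).
From x ≡ 11360 (mod 25283) write x = 11360 + 25283t. Substituting into x ≡ 191 (mod 223) gives 25283t ≡ 204 (mod 223), and since 84⁻¹ ≡ 77 (mod 223), t ≡ 98. Hence x ≡ 11360 + 25283·98 = 2489094 (mod 5638109).

2489094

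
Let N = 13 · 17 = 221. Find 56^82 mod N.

178

Mod 13: 56 ≡ 4; by Fermat, exponent reduces to 82 mod 12 = 10; 4^10 ≡ 9 (mod 13).
Mod 17: 56 ≡ 5; by Fermat, exponent reduces to 82 mod 16 = 2; 5^2 ≡ 8 (mod 17).
Combine by CRT: x ≡ 9 (mod 13), x ≡ 8 (mod 17) ⇒ x ≡ 178 (mod 221).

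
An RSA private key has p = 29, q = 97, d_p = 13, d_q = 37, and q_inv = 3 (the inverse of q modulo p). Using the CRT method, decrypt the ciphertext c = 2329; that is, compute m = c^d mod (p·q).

m₁ = c^(d_p) mod p: c ≡ 9 (mod 29), and 9^13 mod 29 = 13.
m₂ = c^(d_q) mod q: c ≡ 1 (mod 97), and 1^37 mod 97 = 1.
h = q_inv·(m₁ − m₂) mod p = 3·(13 − 1) mod 29 = 7.
m = m₂ + h·q = 1 + 7·97 = 680.

680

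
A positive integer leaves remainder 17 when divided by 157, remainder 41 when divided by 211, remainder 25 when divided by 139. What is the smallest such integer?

3183820

The moduli are pairwise coprime; N = 157·211·139 = 4604653.
N/157 = 29329; 29329 ≡ 127 (mod 157); 127·68 ≡ 1, so inverse 68.
N/211 = 21823; 21823 ≡ 90 (mod 211); 90·68 ≡ 1, so inverse 68.
N/139 = 33127; 33127 ≡ 45 (mod 139); 45·34 ≡ 1, so inverse 34.
t ≡ 17·29329·68 + 41·21823·68 + 25·33127·34 = 122904798.
122904798 mod 4604653 = 3183820.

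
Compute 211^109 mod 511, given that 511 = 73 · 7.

211

Mod 73: 211 ≡ 65; by Fermat, exponent reduces to 109 mod 72 = 37; 65^37 ≡ 65 (mod 73).
Mod 7: 211 ≡ 1; by Fermat, exponent reduces to 109 mod 6 = 1; 1^1 ≡ 1 (mod 7).
Combine by CRT: x ≡ 65 (mod 73), x ≡ 1 (mod 7) ⇒ x ≡ 211 (mod 511).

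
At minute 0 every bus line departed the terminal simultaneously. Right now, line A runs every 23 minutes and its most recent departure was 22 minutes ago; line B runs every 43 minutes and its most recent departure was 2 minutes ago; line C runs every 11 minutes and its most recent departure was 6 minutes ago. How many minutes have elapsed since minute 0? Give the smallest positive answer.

The moduli are pairwise coprime; N = 23·43·11 = 10879.
N/23 = 473; 473 ≡ 13 (mod 23); 13·16 ≡ 1, so inverse 16.
N/43 = 253; 253 ≡ 38 (mod 43); 38·17 ≡ 1, so inverse 17.
N/11 = 989; 989 ≡ 10 (mod 11); 10·10 ≡ 1, so inverse 10.
t ≡ 22·473·16 + 2·253·17 + 6·989·10 = 234438.
234438 mod 10879 = 5979.

5979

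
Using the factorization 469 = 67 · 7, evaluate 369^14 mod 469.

Mod 67: 369 ≡ 34; 34^14 ≡ 54 (mod 67).
Mod 7: 369 ≡ 5; by Fermat, exponent reduces to 14 mod 6 = 2; 5^2 ≡ 4 (mod 7).
Combine by CRT: x ≡ 54 (mod 67), x ≡ 4 (mod 7) ⇒ x ≡ 389 (mod 469).

389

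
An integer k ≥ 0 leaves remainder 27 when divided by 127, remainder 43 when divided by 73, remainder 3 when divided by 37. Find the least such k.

213641

The moduli are pairwise coprime; N = 127·73·37 = 343027.
N/127 = 2701; 2701 ≡ 34 (mod 127); 34·71 ≡ 1, so inverse 71.
N/73 = 4699; 4699 ≡ 27 (mod 73); 27·46 ≡ 1, so inverse 46.
N/37 = 9271; 9271 ≡ 21 (mod 37); 21·30 ≡ 1, so inverse 30.
k ≡ 27·2701·71 + 43·4699·46 + 3·9271·30 = 15306829.
15306829 mod 343027 = 213641.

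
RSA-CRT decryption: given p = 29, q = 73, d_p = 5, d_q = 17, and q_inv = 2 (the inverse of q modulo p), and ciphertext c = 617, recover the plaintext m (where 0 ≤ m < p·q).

1129

m₁ = c^(d_p) mod p: c ≡ 8 (mod 29), and 8^5 mod 29 = 27.
m₂ = c^(d_q) mod q: c ≡ 33 (mod 73), and 33^17 mod 73 = 34.
h = q_inv·(m₁ − m₂) mod p = 2·(27 − 34) mod 29 = 15.
m = m₂ + h·q = 34 + 15·73 = 1129.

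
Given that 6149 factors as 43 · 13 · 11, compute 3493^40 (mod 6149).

Mod 43: 3493 ≡ 10; 10^40 ≡ 40 (mod 43).
Mod 13: 3493 ≡ 9; by Fermat, exponent reduces to 40 mod 12 = 4; 9^4 ≡ 9 (mod 13).
Mod 11: 3493 ≡ 6; since 10 | 40, by Fermat 6^40 ≡ 1 (mod 11).
Combine by CRT: x ≡ 40 (mod 43), x ≡ 9 (mod 13), x ≡ 1 (mod 11) ⇒ x ≡ 1244 (mod 6149).

1244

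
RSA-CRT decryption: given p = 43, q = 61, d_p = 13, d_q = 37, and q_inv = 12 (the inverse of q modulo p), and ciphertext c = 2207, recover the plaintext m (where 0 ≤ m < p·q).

2390

m₁ = c^(d_p) mod p: c ≡ 14 (mod 43), and 14^13 mod 43 = 25.
m₂ = c^(d_q) mod q: c ≡ 11 (mod 61), and 11^37 mod 61 = 11.
h = q_inv·(m₁ − m₂) mod p = 12·(25 − 11) mod 43 = 39.
m = m₂ + h·q = 11 + 39·61 = 2390.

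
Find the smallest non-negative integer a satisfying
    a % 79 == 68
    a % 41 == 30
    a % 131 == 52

100398

From a ≡ 68 (mod 79) write a = 68 + 79t. Substituting into a ≡ 30 (mod 41) gives 79t ≡ 3 (mod 41), and since 38⁻¹ ≡ 27 (mod 41), t ≡ 40. Hence a ≡ 68 + 79·40 = 3228 (mod 3239).
From a ≡ 3228 (mod 3239) write a = 3228 + 3239t. Substituting into a ≡ 52 (mod 131) gives 3239t ≡ 99 (mod 131), and since 95⁻¹ ≡ 40 (mod 131), t ≡ 30. Hence a ≡ 3228 + 3239·30 = 100398 (mod 424309).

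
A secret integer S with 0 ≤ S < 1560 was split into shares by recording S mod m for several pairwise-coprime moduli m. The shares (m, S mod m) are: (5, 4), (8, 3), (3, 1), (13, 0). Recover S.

From S ≡ 4 (mod 5) write S = 4 + 5t. Substituting into S ≡ 3 (mod 8) gives 5t ≡ 7 (mod 8), and since 5⁻¹ ≡ 5 (mod 8), t ≡ 3. Hence S ≡ 4 + 5·3 = 19 (mod 40).
From S ≡ 19 (mod 40) write S = 19 + 40t. Substituting into S ≡ 1 (mod 3) gives 40t ≡ 0 (mod 3), and since 1⁻¹ ≡ 1 (mod 3), t ≡ 0. Hence S ≡ 19 + 40·0 = 19 (mod 120).
From S ≡ 19 (mod 120) write S = 19 + 120t. Substituting into S ≡ 0 (mod 13) gives 120t ≡ 7 (mod 13), and since 3⁻¹ ≡ 9 (mod 13), t ≡ 11. Hence S ≡ 19 + 120·11 = 1339 (mod 1560).

1339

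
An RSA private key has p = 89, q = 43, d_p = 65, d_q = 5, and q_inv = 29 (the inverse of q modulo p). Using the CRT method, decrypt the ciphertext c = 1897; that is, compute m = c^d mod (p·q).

m₁ = c^(d_p) mod p: c ≡ 28 (mod 89), and 28^65 mod 89 = 56.
m₂ = c^(d_q) mod q: c ≡ 5 (mod 43), and 5^5 mod 43 = 29.
h = q_inv·(m₁ − m₂) mod p = 29·(56 − 29) mod 89 = 71.
m = m₂ + h·q = 29 + 71·43 = 3082.

3082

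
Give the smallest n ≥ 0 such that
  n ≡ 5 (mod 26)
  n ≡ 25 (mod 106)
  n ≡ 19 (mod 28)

gcd(26, 106) = 2 and 2 | (25 − 5), so the pair is consistent; merging gives n ≡ 343 (mod 1378), where 1378 = lcm(26, 106).
gcd(1378, 28) = 2 and 2 | (19 − 343), so the pair is consistent; merging gives n ≡ 3099 (mod 19292), where 19292 = lcm(1378, 28).
The solution is unique modulo lcm(26, 106, 28) = 19292.

3099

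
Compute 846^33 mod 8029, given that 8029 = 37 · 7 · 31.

1287

Mod 37: 846 ≡ 32; 32^33 ≡ 29 (mod 37).
Mod 7: 846 ≡ 6; by Fermat, exponent reduces to 33 mod 6 = 3; 6^3 ≡ 6 (mod 7).
Mod 31: 846 ≡ 9; by Fermat, exponent reduces to 33 mod 30 = 3; 9^3 ≡ 16 (mod 31).
Combine by CRT: x ≡ 29 (mod 37), x ≡ 6 (mod 7), x ≡ 16 (mod 31) ⇒ x ≡ 1287 (mod 8029).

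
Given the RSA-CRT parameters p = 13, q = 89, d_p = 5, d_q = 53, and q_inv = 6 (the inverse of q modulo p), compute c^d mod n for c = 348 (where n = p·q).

680

m₁ = c^(d_p) mod p: c ≡ 10 (mod 13), and 10^5 mod 13 = 4.
m₂ = c^(d_q) mod q: c ≡ 81 (mod 89), and 81^53 mod 89 = 57.
h = q_inv·(m₁ − m₂) mod p = 6·(4 − 57) mod 13 = 7.
m = m₂ + h·q = 57 + 7·89 = 680.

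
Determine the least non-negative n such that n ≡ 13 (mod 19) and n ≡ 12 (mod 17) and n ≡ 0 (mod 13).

From n ≡ 13 (mod 19) write n = 13 + 19t. Substituting into n ≡ 12 (mod 17) gives 19t ≡ 16 (mod 17), and since 2⁻¹ ≡ 9 (mod 17), t ≡ 8. Hence n ≡ 13 + 19·8 = 165 (mod 323).
From n ≡ 165 (mod 323) write n = 165 + 323t. Substituting into n ≡ 0 (mod 13) gives 323t ≡ 4 (mod 13), and since 11⁻¹ ≡ 6 (mod 13), t ≡ 11. Hence n ≡ 165 + 323·11 = 3718 (mod 4199).

3718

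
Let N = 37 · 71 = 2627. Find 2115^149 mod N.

1005

Mod 37: 2115 ≡ 6; by Fermat, exponent reduces to 149 mod 36 = 5; 6^5 ≡ 6 (mod 37).
Mod 71: 2115 ≡ 56; by Fermat, exponent reduces to 149 mod 70 = 9; 56^9 ≡ 11 (mod 71).
Combine by CRT: x ≡ 6 (mod 37), x ≡ 11 (mod 71) ⇒ x ≡ 1005 (mod 2627).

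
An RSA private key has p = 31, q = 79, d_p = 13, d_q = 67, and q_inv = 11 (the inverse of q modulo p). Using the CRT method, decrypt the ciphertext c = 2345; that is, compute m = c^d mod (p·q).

1188

m₁ = c^(d_p) mod p: c ≡ 20 (mod 31), and 20^13 mod 31 = 10.
m₂ = c^(d_q) mod q: c ≡ 54 (mod 79), and 54^67 mod 79 = 3.
h = q_inv·(m₁ − m₂) mod p = 11·(10 − 3) mod 31 = 15.
m = m₂ + h·q = 3 + 15·79 = 1188.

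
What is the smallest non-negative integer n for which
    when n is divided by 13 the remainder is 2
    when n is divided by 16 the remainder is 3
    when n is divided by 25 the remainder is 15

The moduli are pairwise coprime; M = 13·16·25 = 5200.
M/13 = 400; 400 ≡ 10 (mod 13); 10·4 ≡ 1, so inverse 4.
M/16 = 325; 325 ≡ 5 (mod 16); 5·13 ≡ 1, so inverse 13.
M/25 = 208; 208 ≡ 8 (mod 25); 8·22 ≡ 1, so inverse 22.
n ≡ 2·400·4 + 3·325·13 + 15·208·22 = 84515.
84515 mod 5200 = 1315.

1315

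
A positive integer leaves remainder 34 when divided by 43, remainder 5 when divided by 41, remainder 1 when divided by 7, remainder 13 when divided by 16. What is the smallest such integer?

118413

The moduli are pairwise coprime; N = 43·41·7·16 = 197456.
N/43 = 4592; 4592 ≡ 34 (mod 43); 34·19 ≡ 1, so inverse 19.
N/41 = 4816; 4816 ≡ 19 (mod 41); 19·13 ≡ 1, so inverse 13.
N/7 = 28208; 28208 ≡ 5 (mod 7); 5·3 ≡ 1, so inverse 3.
N/16 = 12341; 12341 ≡ 5 (mod 16); 5·13 ≡ 1, so inverse 13.
x ≡ 34·4592·19 + 5·4816·13 + 1·28208·3 + 13·12341·13 = 5449725.
5449725 mod 197456 = 118413.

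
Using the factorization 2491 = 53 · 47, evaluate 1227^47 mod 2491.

Mod 53: 1227 ≡ 8; 8^47 ≡ 19 (mod 53).
Mod 47: 1227 ≡ 5; by Fermat, exponent reduces to 47 mod 46 = 1; 5^1 ≡ 5 (mod 47).
Combine by CRT: x ≡ 19 (mod 53), x ≡ 5 (mod 47) ⇒ x ≡ 1556 (mod 2491).

1556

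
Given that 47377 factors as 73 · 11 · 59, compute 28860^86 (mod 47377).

Mod 73: 28860 ≡ 25; by Fermat, exponent reduces to 86 mod 72 = 14; 25^14 ≡ 36 (mod 73).
Mod 11: 28860 ≡ 7; by Fermat, exponent reduces to 86 mod 10 = 6; 7^6 ≡ 4 (mod 11).
Mod 59: 28860 ≡ 9; by Fermat, exponent reduces to 86 mod 58 = 28; 9^28 ≡ 46 (mod 59).
Combine by CRT: x ≡ 36 (mod 73), x ≡ 4 (mod 11), x ≡ 46 (mod 59) ⇒ x ≡ 6241 (mod 47377).

6241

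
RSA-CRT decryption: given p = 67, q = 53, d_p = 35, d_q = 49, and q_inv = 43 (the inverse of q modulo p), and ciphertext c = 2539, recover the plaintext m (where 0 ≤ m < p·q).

1523

m₁ = c^(d_p) mod p: c ≡ 60 (mod 67), and 60^35 mod 67 = 49.
m₂ = c^(d_q) mod q: c ≡ 48 (mod 53), and 48^49 mod 53 = 39.
h = q_inv·(m₁ − m₂) mod p = 43·(49 − 39) mod 67 = 28.
m = m₂ + h·q = 39 + 28·53 = 1523.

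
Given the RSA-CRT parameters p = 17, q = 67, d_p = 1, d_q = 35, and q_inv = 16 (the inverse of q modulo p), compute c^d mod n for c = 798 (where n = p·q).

1036

m₁ = c^(d_p) mod p: c ≡ 16 (mod 17), and 16^1 mod 17 = 16.
m₂ = c^(d_q) mod q: c ≡ 61 (mod 67), and 61^35 mod 67 = 31.
h = q_inv·(m₁ − m₂) mod p = 16·(16 − 31) mod 17 = 15.
m = m₂ + h·q = 31 + 15·67 = 1036.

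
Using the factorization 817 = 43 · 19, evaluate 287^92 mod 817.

Mod 43: 287 ≡ 29; by Fermat, exponent reduces to 92 mod 42 = 8; 29^8 ≡ 31 (mod 43).
Mod 19: 287 ≡ 2; by Fermat, exponent reduces to 92 mod 18 = 2; 2^2 ≡ 4 (mod 19).
Combine by CRT: x ≡ 31 (mod 43), x ≡ 4 (mod 19) ⇒ x ≡ 289 (mod 817).

289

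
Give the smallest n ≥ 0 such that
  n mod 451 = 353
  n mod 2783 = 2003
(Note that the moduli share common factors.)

Combine the congruences pairwise.
gcd(451, 2783) = 11 and 11 | (2003 − 353), so the pair is consistent; merging gives n ≡ 7569 (mod 114103), where 114103 = lcm(451, 2783).
The solution is unique modulo lcm(451, 2783) = 114103.

7569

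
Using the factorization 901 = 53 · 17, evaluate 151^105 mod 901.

Mod 53: 151 ≡ 45; by Fermat, exponent reduces to 105 mod 52 = 1; 45^1 ≡ 45 (mod 53).
Mod 17: 151 ≡ 15; by Fermat, exponent reduces to 105 mod 16 = 9; 15^9 ≡ 15 (mod 17).
Combine by CRT: x ≡ 45 (mod 53), x ≡ 15 (mod 17) ⇒ x ≡ 151 (mod 901).

151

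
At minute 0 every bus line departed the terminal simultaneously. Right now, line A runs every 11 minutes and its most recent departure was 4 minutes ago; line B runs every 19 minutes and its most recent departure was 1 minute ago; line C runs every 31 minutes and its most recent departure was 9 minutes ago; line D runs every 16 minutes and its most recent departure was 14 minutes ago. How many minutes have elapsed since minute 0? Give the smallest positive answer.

3326

From t ≡ 4 (mod 11) write t = 4 + 11s. Substituting into t ≡ 1 (mod 19) gives 11s ≡ 16 (mod 19), and since 11⁻¹ ≡ 7 (mod 19), s ≡ 17. Hence t ≡ 4 + 11·17 = 191 (mod 209).
From t ≡ 191 (mod 209) write t = 191 + 209s. Substituting into t ≡ 9 (mod 31) gives 209s ≡ 4 (mod 31), and since 23⁻¹ ≡ 27 (mod 31), s ≡ 15. Hence t ≡ 191 + 209·15 = 3326 (mod 6479).
From t ≡ 3326 (mod 6479) write t = 3326 + 6479s. Substituting into t ≡ 14 (mod 16) gives 6479s ≡ 0 (mod 16), and since 15⁻¹ ≡ 15 (mod 16), s ≡ 0. Hence t ≡ 3326 + 6479·0 = 3326 (mod 103664).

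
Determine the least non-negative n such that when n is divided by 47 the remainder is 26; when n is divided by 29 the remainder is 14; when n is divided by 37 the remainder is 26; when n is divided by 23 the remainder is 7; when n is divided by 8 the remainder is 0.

3954512

The moduli are pairwise coprime; M = 47·29·37·23·8 = 9279304.
M/47 = 197432; 197432 ≡ 32 (mod 47); 32·25 ≡ 1, so inverse 25.
M/29 = 319976; 319976 ≡ 19 (mod 29); 19·26 ≡ 1, so inverse 26.
M/37 = 250792; 250792 ≡ 6 (mod 37); 6·31 ≡ 1, so inverse 31.
M/23 = 403448; 403448 ≡ 5 (mod 23); 5·14 ≡ 1, so inverse 14.
M/8 = 1159913; 1159913 ≡ 1 (mod 8), inverse 1.
n ≡ 26·197432·25 + 14·319976·26 + 26·250792·31 + 7·403448·14 + 0·1159913·1 = 486478320.
486478320 mod 9279304 = 3954512.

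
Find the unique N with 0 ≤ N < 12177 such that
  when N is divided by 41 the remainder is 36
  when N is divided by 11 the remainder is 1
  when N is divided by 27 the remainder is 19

3070

The moduli are pairwise coprime; M = 41·11·27 = 12177.
M/41 = 297; 297 ≡ 10 (mod 41); 10·37 ≡ 1, so inverse 37.
M/11 = 1107; 1107 ≡ 7 (mod 11); 7·8 ≡ 1, so inverse 8.
M/27 = 451; 451 ≡ 19 (mod 27); 19·10 ≡ 1, so inverse 10.
N ≡ 36·297·37 + 1·1107·8 + 19·451·10 = 490150.
490150 mod 12177 = 3070.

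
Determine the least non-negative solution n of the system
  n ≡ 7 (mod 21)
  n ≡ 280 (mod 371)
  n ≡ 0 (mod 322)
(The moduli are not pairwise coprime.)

22540

gcd(21, 371) = 7 and 7 | (280 − 7), so the pair is consistent; merging gives n ≡ 280 (mod 1113), where 1113 = lcm(21, 371).
gcd(1113, 322) = 7 and 7 | (0 − 280), so the pair is consistent; merging gives n ≡ 22540 (mod 51198), where 51198 = lcm(1113, 322).
The solution is unique modulo lcm(21, 371, 322) = 51198.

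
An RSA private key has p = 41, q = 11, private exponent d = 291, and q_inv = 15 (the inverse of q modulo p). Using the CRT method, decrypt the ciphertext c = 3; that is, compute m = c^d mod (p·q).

d_p = d mod (p−1) = 291 mod 40 = 11; d_q = d mod (q−1) = 1.
m₁ = c^(d_p) mod p: c ≡ 3 (mod 41), and 3^11 mod 41 = 27.
m₂ = c^(d_q) mod q: c ≡ 3 (mod 11), and 3^1 mod 11 = 3.
h = q_inv·(m₁ − m₂) mod p = 15·(27 − 3) mod 41 = 32.
m = m₂ + h·q = 3 + 32·11 = 355.

355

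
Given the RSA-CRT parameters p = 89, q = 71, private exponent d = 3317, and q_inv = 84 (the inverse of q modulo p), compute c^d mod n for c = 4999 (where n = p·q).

d_p = d mod (p−1) = 3317 mod 88 = 61; d_q = d mod (q−1) = 27.
m₁ = c^(d_p) mod p: c ≡ 15 (mod 89), and 15^61 mod 89 = 54.
m₂ = c^(d_q) mod q: c ≡ 29 (mod 71), and 29^27 mod 71 = 19.
h = q_inv·(m₁ − m₂) mod p = 84·(54 − 19) mod 89 = 3.
m = m₂ + h·q = 19 + 3·71 = 232.

232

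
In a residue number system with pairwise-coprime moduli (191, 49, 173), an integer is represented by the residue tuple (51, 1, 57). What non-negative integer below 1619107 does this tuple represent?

From x ≡ 51 (mod 191) write x = 51 + 191t. Substituting into x ≡ 1 (mod 49) gives 191t ≡ 48 (mod 49), and since 44⁻¹ ≡ 39 (mod 49), t ≡ 10. Hence x ≡ 51 + 191·10 = 1961 (mod 9359).
From x ≡ 1961 (mod 9359) write x = 1961 + 9359t. Substituting into x ≡ 57 (mod 173) gives 9359t ≡ 172 (mod 173), and since 17⁻¹ ≡ 112 (mod 173), t ≡ 61. Hence x ≡ 1961 + 9359·61 = 572860 (mod 1619107).

572860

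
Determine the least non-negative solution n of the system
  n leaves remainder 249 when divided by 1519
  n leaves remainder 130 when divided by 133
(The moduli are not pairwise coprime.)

7844

gcd(1519, 133) = 7 and 7 | (130 − 249), so the pair is consistent; merging gives n ≡ 7844 (mod 28861), where 28861 = lcm(1519, 133).
The solution is unique modulo lcm(1519, 133) = 28861.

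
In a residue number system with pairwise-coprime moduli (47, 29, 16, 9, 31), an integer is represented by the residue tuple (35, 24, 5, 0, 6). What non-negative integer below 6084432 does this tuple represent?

5976837

The moduli are pairwise coprime; N = 47·29·16·9·31 = 6084432.
N/47 = 129456; 129456 ≡ 18 (mod 47); 18·34 ≡ 1, so inverse 34.
N/29 = 209808; 209808 ≡ 22 (mod 29); 22·4 ≡ 1, so inverse 4.
N/16 = 380277; 380277 ≡ 5 (mod 16); 5·13 ≡ 1, so inverse 13.
N/9 = 676048; 676048 ≡ 4 (mod 9); 4·7 ≡ 1, so inverse 7.
N/31 = 196272; 196272 ≡ 11 (mod 31); 11·17 ≡ 1, so inverse 17.
x ≡ 35·129456·34 + 24·209808·4 + 5·380277·13 + 0·676048·7 + 6·196272·17 = 218931957.
218931957 mod 6084432 = 5976837.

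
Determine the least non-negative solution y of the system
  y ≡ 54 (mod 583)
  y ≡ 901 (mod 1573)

44945

gcd(583, 1573) = 11 and 11 | (901 − 54), so the pair is consistent; merging gives y ≡ 44945 (mod 83369), where 83369 = lcm(583, 1573).
The solution is unique modulo lcm(583, 1573) = 83369.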